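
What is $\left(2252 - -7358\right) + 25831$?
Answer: $35441$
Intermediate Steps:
$\left(2252 - -7358\right) + 25831 = \left(2252 + \left(-4665 + 12023\right)\right) + 25831 = \left(2252 + 7358\right) + 25831 = 9610 + 25831 = 35441$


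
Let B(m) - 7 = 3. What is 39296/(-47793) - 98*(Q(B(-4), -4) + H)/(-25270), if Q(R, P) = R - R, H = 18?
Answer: -64907362/86266365 ≈ -0.75241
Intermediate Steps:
B(m) = 10 (B(m) = 7 + 3 = 10)
Q(R, P) = 0
39296/(-47793) - 98*(Q(B(-4), -4) + H)/(-25270) = 39296/(-47793) - 98*(0 + 18)/(-25270) = 39296*(-1/47793) - 98*18*(-1/25270) = -39296/47793 - 1764*(-1/25270) = -39296/47793 + 126/1805 = -64907362/86266365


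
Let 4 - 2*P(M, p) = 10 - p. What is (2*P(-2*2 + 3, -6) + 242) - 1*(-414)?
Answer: 644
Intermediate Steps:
P(M, p) = -3 + p/2 (P(M, p) = 2 - (10 - p)/2 = 2 + (-5 + p/2) = -3 + p/2)
(2*P(-2*2 + 3, -6) + 242) - 1*(-414) = (2*(-3 + (1/2)*(-6)) + 242) - 1*(-414) = (2*(-3 - 3) + 242) + 414 = (2*(-6) + 242) + 414 = (-12 + 242) + 414 = 230 + 414 = 644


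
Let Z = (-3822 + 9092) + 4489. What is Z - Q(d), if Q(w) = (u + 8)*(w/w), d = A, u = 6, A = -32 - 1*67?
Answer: 9745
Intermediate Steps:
A = -99 (A = -32 - 67 = -99)
d = -99
Q(w) = 14 (Q(w) = (6 + 8)*(w/w) = 14*1 = 14)
Z = 9759 (Z = 5270 + 4489 = 9759)
Z - Q(d) = 9759 - 1*14 = 9759 - 14 = 9745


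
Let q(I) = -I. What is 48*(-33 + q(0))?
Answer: -1584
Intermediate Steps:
48*(-33 + q(0)) = 48*(-33 - 1*0) = 48*(-33 + 0) = 48*(-33) = -1584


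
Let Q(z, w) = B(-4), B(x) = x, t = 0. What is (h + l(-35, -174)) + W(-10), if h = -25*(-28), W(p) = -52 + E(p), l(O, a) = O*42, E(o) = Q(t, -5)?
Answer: -826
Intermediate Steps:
Q(z, w) = -4
E(o) = -4
l(O, a) = 42*O
W(p) = -56 (W(p) = -52 - 4 = -56)
h = 700
(h + l(-35, -174)) + W(-10) = (700 + 42*(-35)) - 56 = (700 - 1470) - 56 = -770 - 56 = -826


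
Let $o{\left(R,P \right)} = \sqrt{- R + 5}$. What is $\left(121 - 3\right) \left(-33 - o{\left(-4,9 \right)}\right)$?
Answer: $-4248$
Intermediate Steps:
$o{\left(R,P \right)} = \sqrt{5 - R}$
$\left(121 - 3\right) \left(-33 - o{\left(-4,9 \right)}\right) = \left(121 - 3\right) \left(-33 - \sqrt{5 - -4}\right) = 118 \left(-33 - \sqrt{5 + 4}\right) = 118 \left(-33 - \sqrt{9}\right) = 118 \left(-33 - 3\right) = 118 \left(-36\right) = -4248$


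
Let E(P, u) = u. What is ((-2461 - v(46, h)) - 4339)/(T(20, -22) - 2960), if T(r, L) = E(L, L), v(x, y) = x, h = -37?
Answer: 163/71 ≈ 2.2958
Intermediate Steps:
T(r, L) = L
((-2461 - v(46, h)) - 4339)/(T(20, -22) - 2960) = ((-2461 - 1*46) - 4339)/(-22 - 2960) = ((-2461 - 46) - 4339)/(-2982) = (-2507 - 4339)*(-1/2982) = -6846*(-1/2982) = 163/71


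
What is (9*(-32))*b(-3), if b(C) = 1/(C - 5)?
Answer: 36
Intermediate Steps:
b(C) = 1/(-5 + C)
(9*(-32))*b(-3) = (9*(-32))/(-5 - 3) = -288/(-8) = -288*(-1/8) = 36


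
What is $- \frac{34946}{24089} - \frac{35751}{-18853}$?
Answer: $\frac{11904053}{26714701} \approx 0.4456$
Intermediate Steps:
$- \frac{34946}{24089} - \frac{35751}{-18853} = \left(-34946\right) \frac{1}{24089} - - \frac{2103}{1109} = - \frac{34946}{24089} + \frac{2103}{1109} = \frac{11904053}{26714701}$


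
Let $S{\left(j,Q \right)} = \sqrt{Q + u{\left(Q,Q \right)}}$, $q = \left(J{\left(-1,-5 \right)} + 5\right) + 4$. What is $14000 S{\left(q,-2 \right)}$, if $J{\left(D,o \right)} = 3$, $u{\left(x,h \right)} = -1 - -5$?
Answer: $14000 \sqrt{2} \approx 19799.0$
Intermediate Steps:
$u{\left(x,h \right)} = 4$ ($u{\left(x,h \right)} = -1 + 5 = 4$)
$q = 12$ ($q = \left(3 + 5\right) + 4 = 8 + 4 = 12$)
$S{\left(j,Q \right)} = \sqrt{4 + Q}$ ($S{\left(j,Q \right)} = \sqrt{Q + 4} = \sqrt{4 + Q}$)
$14000 S{\left(q,-2 \right)} = 14000 \sqrt{4 - 2} = 14000 \sqrt{2}$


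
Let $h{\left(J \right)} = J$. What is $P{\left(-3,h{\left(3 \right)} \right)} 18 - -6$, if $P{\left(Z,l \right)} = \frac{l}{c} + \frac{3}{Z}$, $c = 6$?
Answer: $-3$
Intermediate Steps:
$P{\left(Z,l \right)} = \frac{3}{Z} + \frac{l}{6}$ ($P{\left(Z,l \right)} = \frac{l}{6} + \frac{3}{Z} = \frac{3}{Z} + \frac{l}{6}$)
$P{\left(-3,h{\left(3 \right)} \right)} 18 - -6 = \left(\frac{3}{-3} + \frac{1}{6} \cdot 3\right) 18 - -6 = \left(3 \left(- \frac{1}{3}\right) + \frac{1}{2}\right) 18 + 6 = \left(-1 + \frac{1}{2}\right) 18 + 6 = \left(- \frac{1}{2}\right) 18 + 6 = -9 + 6 = -3$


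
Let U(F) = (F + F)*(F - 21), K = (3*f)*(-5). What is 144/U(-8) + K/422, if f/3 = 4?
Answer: -711/6119 ≈ -0.11620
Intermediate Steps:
f = 12 (f = 3*4 = 12)
K = -180 (K = (3*12)*(-5) = 36*(-5) = -180)
U(F) = 2*F*(-21 + F) (U(F) = (2*F)*(-21 + F) = 2*F*(-21 + F))
144/U(-8) + K/422 = 144/((2*(-8)*(-21 - 8))) - 180/422 = 144/((2*(-8)*(-29))) - 180*1/422 = 144/464 - 90/211 = 144*(1/464) - 90/211 = 9/29 - 90/211 = -711/6119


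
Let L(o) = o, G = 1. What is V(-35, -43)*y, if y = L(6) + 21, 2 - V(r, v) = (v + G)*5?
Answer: 5724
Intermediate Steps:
V(r, v) = -3 - 5*v (V(r, v) = 2 - (v + 1)*5 = 2 - (1 + v)*5 = 2 - (5 + 5*v) = 2 + (-5 - 5*v) = -3 - 5*v)
y = 27 (y = 6 + 21 = 27)
V(-35, -43)*y = (-3 - 5*(-43))*27 = (-3 + 215)*27 = 212*27 = 5724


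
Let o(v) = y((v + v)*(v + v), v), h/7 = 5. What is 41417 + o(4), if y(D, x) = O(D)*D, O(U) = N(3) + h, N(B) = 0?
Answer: 43657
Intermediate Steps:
h = 35 (h = 7*5 = 35)
O(U) = 35 (O(U) = 0 + 35 = 35)
y(D, x) = 35*D
o(v) = 140*v² (o(v) = 35*((v + v)*(v + v)) = 35*((2*v)*(2*v)) = 35*(4*v²) = 140*v²)
41417 + o(4) = 41417 + 140*4² = 41417 + 140*16 = 41417 + 2240 = 43657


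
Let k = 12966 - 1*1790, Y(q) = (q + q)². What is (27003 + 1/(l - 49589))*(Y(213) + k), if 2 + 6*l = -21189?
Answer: 1658065442770188/318725 ≈ 5.2022e+9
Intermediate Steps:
l = -21191/6 (l = -⅓ + (⅙)*(-21189) = -⅓ - 7063/2 = -21191/6 ≈ -3531.8)
Y(q) = 4*q² (Y(q) = (2*q)² = 4*q²)
k = 11176 (k = 12966 - 1790 = 11176)
(27003 + 1/(l - 49589))*(Y(213) + k) = (27003 + 1/(-21191/6 - 49589))*(4*213² + 11176) = (27003 + 1/(-318725/6))*(4*45369 + 11176) = (27003 - 6/318725)*(181476 + 11176) = (8606531169/318725)*192652 = 1658065442770188/318725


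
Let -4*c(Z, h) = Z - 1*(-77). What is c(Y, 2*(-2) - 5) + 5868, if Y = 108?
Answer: 23287/4 ≈ 5821.8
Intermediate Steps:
c(Z, h) = -77/4 - Z/4 (c(Z, h) = -(Z - 1*(-77))/4 = -(Z + 77)/4 = -(77 + Z)/4 = -77/4 - Z/4)
c(Y, 2*(-2) - 5) + 5868 = (-77/4 - 1/4*108) + 5868 = (-77/4 - 27) + 5868 = -185/4 + 5868 = 23287/4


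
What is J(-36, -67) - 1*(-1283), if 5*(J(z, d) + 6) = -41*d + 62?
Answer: 9194/5 ≈ 1838.8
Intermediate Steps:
J(z, d) = 32/5 - 41*d/5 (J(z, d) = -6 + (-41*d + 62)/5 = -6 + (62 - 41*d)/5 = -6 + (62/5 - 41*d/5) = 32/5 - 41*d/5)
J(-36, -67) - 1*(-1283) = (32/5 - 41/5*(-67)) - 1*(-1283) = (32/5 + 2747/5) + 1283 = 2779/5 + 1283 = 9194/5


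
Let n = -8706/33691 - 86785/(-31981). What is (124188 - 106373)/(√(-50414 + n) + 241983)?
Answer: 4644902736667838295/63092251843100240464 - 17815*I*√58525062737223652590895/63092251843100240464 ≈ 0.073621 - 6.8309e-5*I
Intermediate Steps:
n = 2645446849/1077471871 (n = -8706*1/33691 - 86785*(-1/31981) = -8706/33691 + 86785/31981 = 2645446849/1077471871 ≈ 2.4552)
(124188 - 106373)/(√(-50414 + n) + 241983) = (124188 - 106373)/(√(-50414 + 2645446849/1077471871) + 241983) = 17815/(√(-54317021457745/1077471871) + 241983) = 17815/(I*√58525062737223652590895/1077471871 + 241983) = 17815/(241983 + I*√58525062737223652590895/1077471871)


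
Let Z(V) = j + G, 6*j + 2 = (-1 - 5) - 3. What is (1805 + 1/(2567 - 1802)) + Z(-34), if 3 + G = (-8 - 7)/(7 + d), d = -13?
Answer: 1379041/765 ≈ 1802.7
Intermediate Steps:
G = -½ (G = -3 + (-8 - 7)/(7 - 13) = -3 - 15/(-6) = -3 - 15*(-⅙) = -3 + 5/2 = -½ ≈ -0.50000)
j = -11/6 (j = -⅓ + ((-1 - 5) - 3)/6 = -⅓ + (-6 - 3)/6 = -⅓ + (⅙)*(-9) = -⅓ - 3/2 = -11/6 ≈ -1.8333)
Z(V) = -7/3 (Z(V) = -11/6 - ½ = -7/3)
(1805 + 1/(2567 - 1802)) + Z(-34) = (1805 + 1/(2567 - 1802)) - 7/3 = (1805 + 1/765) - 7/3 = 1380826/765 - 7/3 = 1379041/765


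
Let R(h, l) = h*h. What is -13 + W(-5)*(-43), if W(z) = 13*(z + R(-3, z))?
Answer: -2249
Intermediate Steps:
R(h, l) = h²
W(z) = 117 + 13*z (W(z) = 13*(z + (-3)²) = 13*(z + 9) = 13*(9 + z) = 117 + 13*z)
-13 + W(-5)*(-43) = -13 + (117 + 13*(-5))*(-43) = -13 + (117 - 65)*(-43) = -13 + 52*(-43) = -13 - 2236 = -2249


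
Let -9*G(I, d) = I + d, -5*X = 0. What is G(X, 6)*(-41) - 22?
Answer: 16/3 ≈ 5.3333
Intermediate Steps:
X = 0 (X = -⅕*0 = 0)
G(I, d) = -I/9 - d/9 (G(I, d) = -(I + d)/9 = -I/9 - d/9)
G(X, 6)*(-41) - 22 = (-⅑*0 - ⅑*6)*(-41) - 22 = (0 - ⅔)*(-41) - 22 = -⅔*(-41) - 22 = 82/3 - 22 = 16/3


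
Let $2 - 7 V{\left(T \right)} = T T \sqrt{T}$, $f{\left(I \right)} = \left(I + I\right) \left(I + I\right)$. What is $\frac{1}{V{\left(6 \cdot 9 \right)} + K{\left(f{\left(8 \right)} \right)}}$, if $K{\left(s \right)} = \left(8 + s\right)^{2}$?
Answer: $\frac{1707559}{118780937426} + \frac{15309 \sqrt{6}}{59390468713} \approx 1.5007 \cdot 10^{-5}$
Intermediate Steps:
$f{\left(I \right)} = 4 I^{2}$ ($f{\left(I \right)} = 2 I 2 I = 4 I^{2}$)
$V{\left(T \right)} = \frac{2}{7} - \frac{T^{\frac{5}{2}}}{7}$ ($V{\left(T \right)} = \frac{2}{7} - \frac{T T \sqrt{T}}{7} = \frac{2}{7} - \frac{T^{2} \sqrt{T}}{7} = \frac{2}{7} - \frac{T^{\frac{5}{2}}}{7}$)
$\frac{1}{V{\left(6 \cdot 9 \right)} + K{\left(f{\left(8 \right)} \right)}} = \frac{1}{\left(\frac{2}{7} - \frac{\left(6 \cdot 9\right)^{\frac{5}{2}}}{7}\right) + \left(8 + 4 \cdot 8^{2}\right)^{2}} = \frac{1}{\left(\frac{2}{7} - \frac{54^{\frac{5}{2}}}{7}\right) + \left(8 + 4 \cdot 64\right)^{2}} = \frac{1}{\left(\frac{2}{7} - \frac{8748 \sqrt{6}}{7}\right) + \left(8 + 256\right)^{2}} = \frac{1}{\left(\frac{2}{7} - \frac{8748 \sqrt{6}}{7}\right) + 264^{2}} = \frac{1}{\left(\frac{2}{7} - \frac{8748 \sqrt{6}}{7}\right) + 69696} = \frac{1}{\frac{487874}{7} - \frac{8748 \sqrt{6}}{7}}$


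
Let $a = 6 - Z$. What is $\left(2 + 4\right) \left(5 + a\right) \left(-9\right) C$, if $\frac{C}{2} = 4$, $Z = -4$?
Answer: $-6480$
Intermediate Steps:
$a = 10$ ($a = 6 - -4 = 6 + 4 = 10$)
$C = 8$ ($C = 2 \cdot 4 = 8$)
$\left(2 + 4\right) \left(5 + a\right) \left(-9\right) C = \left(2 + 4\right) \left(5 + 10\right) \left(-9\right) 8 = 6 \cdot 15 \left(-9\right) 8 = 90 \left(-9\right) 8 = \left(-810\right) 8 = -6480$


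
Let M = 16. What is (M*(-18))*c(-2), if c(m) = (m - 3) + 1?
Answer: 1152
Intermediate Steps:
c(m) = -2 + m (c(m) = (-3 + m) + 1 = -2 + m)
(M*(-18))*c(-2) = (16*(-18))*(-2 - 2) = -288*(-4) = 1152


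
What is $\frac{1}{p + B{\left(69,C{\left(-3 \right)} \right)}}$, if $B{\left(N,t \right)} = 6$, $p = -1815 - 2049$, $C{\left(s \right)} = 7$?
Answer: $- \frac{1}{3858} \approx -0.0002592$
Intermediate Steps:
$p = -3864$
$\frac{1}{p + B{\left(69,C{\left(-3 \right)} \right)}} = \frac{1}{-3864 + 6} = \frac{1}{-3858} = - \frac{1}{3858}$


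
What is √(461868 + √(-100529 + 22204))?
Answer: √(461868 + 5*I*√3133) ≈ 679.61 + 0.206*I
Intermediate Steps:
√(461868 + √(-100529 + 22204)) = √(461868 + √(-78325)) = √(461868 + 5*I*√3133)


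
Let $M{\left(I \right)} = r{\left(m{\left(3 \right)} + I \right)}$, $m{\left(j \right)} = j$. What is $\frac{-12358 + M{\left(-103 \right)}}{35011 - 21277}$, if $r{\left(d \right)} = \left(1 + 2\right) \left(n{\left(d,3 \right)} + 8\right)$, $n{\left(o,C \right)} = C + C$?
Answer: $- \frac{6158}{6867} \approx -0.89675$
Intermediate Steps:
$n{\left(o,C \right)} = 2 C$
$r{\left(d \right)} = 42$ ($r{\left(d \right)} = \left(1 + 2\right) \left(2 \cdot 3 + 8\right) = 3 \left(6 + 8\right) = 3 \cdot 14 = 42$)
$M{\left(I \right)} = 42$
$\frac{-12358 + M{\left(-103 \right)}}{35011 - 21277} = \frac{-12358 + 42}{35011 - 21277} = - \frac{12316}{13734} = \left(-12316\right) \frac{1}{13734} = - \frac{6158}{6867}$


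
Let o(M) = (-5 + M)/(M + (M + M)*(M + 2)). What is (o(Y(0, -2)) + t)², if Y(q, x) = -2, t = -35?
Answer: 3969/4 ≈ 992.25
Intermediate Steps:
o(M) = (-5 + M)/(M + 2*M*(2 + M)) (o(M) = (-5 + M)/(M + (2*M)*(2 + M)) = (-5 + M)/(M + 2*M*(2 + M)))
(o(Y(0, -2)) + t)² = ((-5 - 2)/((-2)*(5 + 2*(-2))) - 35)² = (-½*(-7)/(5 - 4) - 35)² = (-½*(-7)/1 - 35)² = (-½*1*(-7) - 35)² = (7/2 - 35)² = (-63/2)² = 3969/4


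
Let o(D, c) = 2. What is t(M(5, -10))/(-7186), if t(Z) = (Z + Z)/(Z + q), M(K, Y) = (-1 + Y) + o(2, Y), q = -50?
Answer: -9/211987 ≈ -4.2455e-5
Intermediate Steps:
M(K, Y) = 1 + Y (M(K, Y) = (-1 + Y) + 2 = 1 + Y)
t(Z) = 2*Z/(-50 + Z) (t(Z) = (Z + Z)/(Z - 50) = (2*Z)/(-50 + Z) = 2*Z/(-50 + Z))
t(M(5, -10))/(-7186) = (2*(1 - 10)/(-50 + (1 - 10)))/(-7186) = (2*(-9)/(-50 - 9))*(-1/7186) = (2*(-9)/(-59))*(-1/7186) = (2*(-9)*(-1/59))*(-1/7186) = (18/59)*(-1/7186) = -9/211987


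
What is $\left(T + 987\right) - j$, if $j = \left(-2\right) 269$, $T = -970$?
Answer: $555$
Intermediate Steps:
$j = -538$
$\left(T + 987\right) - j = \left(-970 + 987\right) - -538 = 17 + 538 = 555$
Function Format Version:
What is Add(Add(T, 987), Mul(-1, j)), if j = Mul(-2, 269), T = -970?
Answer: 555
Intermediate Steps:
j = -538
Add(Add(T, 987), Mul(-1, j)) = Add(Add(-970, 987), Mul(-1, -538)) = Add(17, 538) = 555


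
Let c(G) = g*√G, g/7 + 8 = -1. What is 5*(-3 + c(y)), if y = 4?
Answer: -645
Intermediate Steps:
g = -63 (g = -56 + 7*(-1) = -56 - 7 = -63)
c(G) = -63*√G
5*(-3 + c(y)) = 5*(-3 - 63*√4) = 5*(-3 - 63*2) = 5*(-3 - 126) = 5*(-129) = -645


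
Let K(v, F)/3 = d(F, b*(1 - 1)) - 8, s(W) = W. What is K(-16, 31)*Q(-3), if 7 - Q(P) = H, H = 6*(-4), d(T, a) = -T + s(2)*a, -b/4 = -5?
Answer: -3627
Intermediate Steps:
b = 20 (b = -4*(-5) = 20)
d(T, a) = -T + 2*a
K(v, F) = -24 - 3*F (K(v, F) = 3*((-F + 2*(20*(1 - 1))) - 8) = 3*((-F + 2*(20*0)) - 8) = 3*((-F + 2*0) - 8) = 3*((-F + 0) - 8) = 3*(-F - 8) = 3*(-8 - F) = -24 - 3*F)
H = -24
Q(P) = 31 (Q(P) = 7 - 1*(-24) = 7 + 24 = 31)
K(-16, 31)*Q(-3) = (-24 - 3*31)*31 = (-24 - 93)*31 = -117*31 = -3627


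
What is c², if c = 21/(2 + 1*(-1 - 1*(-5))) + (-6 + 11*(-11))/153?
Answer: 667489/93636 ≈ 7.1285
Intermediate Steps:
c = 817/306 (c = 21/(2 + 1*(-1 + 5)) + (-6 - 121)*(1/153) = 21/(2 + 1*4) - 127*1/153 = 21/(2 + 4) - 127/153 = 21/6 - 127/153 = 21*(⅙) - 127/153 = 7/2 - 127/153 = 817/306 ≈ 2.6699)
c² = (817/306)² = 667489/93636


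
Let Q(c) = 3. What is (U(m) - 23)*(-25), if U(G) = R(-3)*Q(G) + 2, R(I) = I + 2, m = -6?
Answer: 600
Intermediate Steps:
R(I) = 2 + I
U(G) = -1 (U(G) = (2 - 3)*3 + 2 = -1*3 + 2 = -3 + 2 = -1)
(U(m) - 23)*(-25) = (-1 - 23)*(-25) = -24*(-25) = 600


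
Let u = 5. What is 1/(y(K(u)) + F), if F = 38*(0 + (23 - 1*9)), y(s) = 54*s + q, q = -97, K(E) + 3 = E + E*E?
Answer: 1/1893 ≈ 0.00052826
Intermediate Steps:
K(E) = -3 + E + E² (K(E) = -3 + (E + E*E) = -3 + (E + E²) = -3 + E + E²)
y(s) = -97 + 54*s (y(s) = 54*s - 97 = -97 + 54*s)
F = 532 (F = 38*(0 + (23 - 9)) = 38*(0 + 14) = 38*14 = 532)
1/(y(K(u)) + F) = 1/((-97 + 54*(-3 + 5 + 5²)) + 532) = 1/((-97 + 54*(-3 + 5 + 25)) + 532) = 1/((-97 + 54*27) + 532) = 1/((-97 + 1458) + 532) = 1/(1361 + 532) = 1/1893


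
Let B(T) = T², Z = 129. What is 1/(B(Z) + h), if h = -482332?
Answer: -1/465691 ≈ -2.1473e-6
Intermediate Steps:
1/(B(Z) + h) = 1/(129² - 482332) = 1/(16641 - 482332) = 1/(-465691) = -1/465691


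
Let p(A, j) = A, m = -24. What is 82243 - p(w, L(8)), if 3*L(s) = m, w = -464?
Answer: 82707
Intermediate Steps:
L(s) = -8 (L(s) = (1/3)*(-24) = -8)
82243 - p(w, L(8)) = 82243 - 1*(-464) = 82243 + 464 = 82707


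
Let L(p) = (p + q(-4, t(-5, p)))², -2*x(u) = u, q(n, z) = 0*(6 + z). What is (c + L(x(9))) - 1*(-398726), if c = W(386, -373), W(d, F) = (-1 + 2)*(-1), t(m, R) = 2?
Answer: 1594981/4 ≈ 3.9875e+5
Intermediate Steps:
W(d, F) = -1 (W(d, F) = 1*(-1) = -1)
q(n, z) = 0
x(u) = -u/2
c = -1
L(p) = p² (L(p) = (p + 0)² = p²)
(c + L(x(9))) - 1*(-398726) = (-1 + (-½*9)²) - 1*(-398726) = (-1 + (-9/2)²) + 398726 = (-1 + 81/4) + 398726 = 77/4 + 398726 = 1594981/4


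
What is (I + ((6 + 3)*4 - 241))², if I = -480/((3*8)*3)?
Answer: 403225/9 ≈ 44803.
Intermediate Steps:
I = -20/3 (I = -480/(24*3) = -480/72 = -480*1/72 = -20/3 ≈ -6.6667)
(I + ((6 + 3)*4 - 241))² = (-20/3 + ((6 + 3)*4 - 241))² = (-20/3 + (9*4 - 241))² = (-20/3 + (36 - 241))² = (-20/3 - 205)² = (-635/3)² = 403225/9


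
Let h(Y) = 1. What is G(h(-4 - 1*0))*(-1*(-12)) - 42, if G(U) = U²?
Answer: -30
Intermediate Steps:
G(h(-4 - 1*0))*(-1*(-12)) - 42 = 1²*(-1*(-12)) - 42 = 1*12 - 42 = 12 - 42 = -30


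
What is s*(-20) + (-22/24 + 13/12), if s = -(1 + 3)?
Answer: 481/6 ≈ 80.167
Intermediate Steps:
s = -4 (s = -1*4 = -4)
s*(-20) + (-22/24 + 13/12) = -4*(-20) + (-22/24 + 13/12) = 80 + (-22*1/24 + 13*(1/12)) = 80 + (-11/12 + 13/12) = 80 + ⅙ = 481/6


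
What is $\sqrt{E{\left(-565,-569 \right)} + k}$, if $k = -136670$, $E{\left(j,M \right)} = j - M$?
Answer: $i \sqrt{136666} \approx 369.68 i$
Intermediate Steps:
$\sqrt{E{\left(-565,-569 \right)} + k} = \sqrt{\left(-565 - -569\right) - 136670} = \sqrt{\left(-565 + 569\right) - 136670} = \sqrt{4 - 136670} = \sqrt{-136666} = i \sqrt{136666}$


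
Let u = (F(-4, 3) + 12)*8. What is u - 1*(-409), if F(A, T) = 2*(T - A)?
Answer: 617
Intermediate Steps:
F(A, T) = -2*A + 2*T
u = 208 (u = ((-2*(-4) + 2*3) + 12)*8 = ((8 + 6) + 12)*8 = (14 + 12)*8 = 26*8 = 208)
u - 1*(-409) = 208 - 1*(-409) = 208 + 409 = 617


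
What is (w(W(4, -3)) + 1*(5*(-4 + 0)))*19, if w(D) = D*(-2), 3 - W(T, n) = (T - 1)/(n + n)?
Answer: -513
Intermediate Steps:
W(T, n) = 3 - (-1 + T)/(2*n) (W(T, n) = 3 - (T - 1)/(n + n) = 3 - (-1 + T)/(2*n))
w(D) = -2*D
(w(W(4, -3)) + 1*(5*(-4 + 0)))*19 = (-(1 - 1*4 + 6*(-3))/(-3) + 1*(5*(-4 + 0)))*19 = (-(-1)*(1 - 4 - 18)/3 + 1*(5*(-4)))*19 = (-(-1)*(-21)/3 + 1*(-20))*19 = (-2*7/2 - 20)*19 = (-7 - 20)*19 = -27*19 = -513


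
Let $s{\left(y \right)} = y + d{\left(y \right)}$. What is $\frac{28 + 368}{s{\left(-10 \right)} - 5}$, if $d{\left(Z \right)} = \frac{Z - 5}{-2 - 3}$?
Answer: $-33$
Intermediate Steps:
$d{\left(Z \right)} = 1 - \frac{Z}{5}$ ($d{\left(Z \right)} = \frac{-5 + Z}{-5} = \left(-5 + Z\right) \left(- \frac{1}{5}\right) = 1 - \frac{Z}{5}$)
$s{\left(y \right)} = 1 + \frac{4 y}{5}$ ($s{\left(y \right)} = y - \left(-1 + \frac{y}{5}\right) = 1 + \frac{4 y}{5}$)
$\frac{28 + 368}{s{\left(-10 \right)} - 5} = \frac{28 + 368}{\left(1 + \frac{4}{5} \left(-10\right)\right) - 5} = \frac{396}{\left(1 - 8\right) - 5} = \frac{396}{-7 - 5} = \frac{396}{-12} = 396 \left(- \frac{1}{12}\right) = -33$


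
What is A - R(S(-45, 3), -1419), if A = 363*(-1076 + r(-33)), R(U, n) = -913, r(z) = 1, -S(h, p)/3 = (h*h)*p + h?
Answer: -389312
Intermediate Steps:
S(h, p) = -3*h - 3*p*h² (S(h, p) = -3*((h*h)*p + h) = -3*(h²*p + h) = -3*(p*h² + h) = -3*(h + p*h²) = -3*h - 3*p*h²)
A = -390225 (A = 363*(-1076 + 1) = 363*(-1075) = -390225)
A - R(S(-45, 3), -1419) = -390225 - 1*(-913) = -390225 + 913 = -389312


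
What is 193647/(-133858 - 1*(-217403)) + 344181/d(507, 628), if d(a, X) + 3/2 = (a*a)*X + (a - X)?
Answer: 62577081994743/26972778864955 ≈ 2.3200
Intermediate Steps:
d(a, X) = -3/2 + a - X + X*a² (d(a, X) = -3/2 + ((a*a)*X + (a - X)) = -3/2 + (a²*X + (a - X)) = -3/2 + (X*a² + (a - X)) = -3/2 + (a - X + X*a²) = -3/2 + a - X + X*a²)
193647/(-133858 - 1*(-217403)) + 344181/d(507, 628) = 193647/(-133858 - 1*(-217403)) + 344181/(-3/2 + 507 - 1*628 + 628*507²) = 193647/(-133858 + 217403) + 344181/(-3/2 + 507 - 628 + 628*257049) = 193647/83545 + 344181/(-3/2 + 507 - 628 + 161426772) = 193647*(1/83545) + 344181/(322853299/2) = 193647/83545 + 344181*(2/322853299) = 193647/83545 + 688362/322853299 = 62577081994743/26972778864955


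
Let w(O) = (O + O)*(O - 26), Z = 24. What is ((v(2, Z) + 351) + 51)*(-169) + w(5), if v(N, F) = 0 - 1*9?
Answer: -66627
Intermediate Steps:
v(N, F) = -9 (v(N, F) = 0 - 9 = -9)
w(O) = 2*O*(-26 + O) (w(O) = (2*O)*(-26 + O) = 2*O*(-26 + O))
((v(2, Z) + 351) + 51)*(-169) + w(5) = ((-9 + 351) + 51)*(-169) + 2*5*(-26 + 5) = (342 + 51)*(-169) + 2*5*(-21) = 393*(-169) - 210 = -66417 - 210 = -66627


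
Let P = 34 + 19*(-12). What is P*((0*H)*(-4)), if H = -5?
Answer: 0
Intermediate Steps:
P = -194 (P = 34 - 228 = -194)
P*((0*H)*(-4)) = -194*0*(-5)*(-4) = -0*(-4) = -194*0 = 0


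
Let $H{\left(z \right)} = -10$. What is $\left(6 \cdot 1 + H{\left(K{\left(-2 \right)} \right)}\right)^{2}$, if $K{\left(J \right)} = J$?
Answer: $16$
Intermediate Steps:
$\left(6 \cdot 1 + H{\left(K{\left(-2 \right)} \right)}\right)^{2} = \left(6 \cdot 1 - 10\right)^{2} = \left(6 - 10\right)^{2} = \left(-4\right)^{2} = 16$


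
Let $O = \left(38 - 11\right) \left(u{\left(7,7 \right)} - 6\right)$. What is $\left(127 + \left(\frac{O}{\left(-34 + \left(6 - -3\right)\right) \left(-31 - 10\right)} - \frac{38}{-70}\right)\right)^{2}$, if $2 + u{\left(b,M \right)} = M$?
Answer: $\frac{837098734761}{51480625} \approx 16260.0$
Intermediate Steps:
$u{\left(b,M \right)} = -2 + M$
$O = -27$ ($O = \left(38 - 11\right) \left(\left(-2 + 7\right) - 6\right) = 27 \left(5 - 6\right) = 27 \left(-1\right) = -27$)
$\left(127 + \left(\frac{O}{\left(-34 + \left(6 - -3\right)\right) \left(-31 - 10\right)} - \frac{38}{-70}\right)\right)^{2} = \left(127 - \left(- \frac{19}{35} + 27 \frac{1}{\left(-34 + \left(6 - -3\right)\right) \left(-31 - 10\right)}\right)\right)^{2} = \left(127 - \left(- \frac{19}{35} + \frac{27}{\left(-34 + \left(6 + 3\right)\right) \left(-41\right)}\right)\right)^{2} = \left(127 + \left(- \frac{27}{\left(-34 + 9\right) \left(-41\right)} + \frac{19}{35}\right)\right)^{2} = \left(127 + \left(- \frac{27}{\left(-25\right) \left(-41\right)} + \frac{19}{35}\right)\right)^{2} = \left(127 + \left(- \frac{27}{1025} + \frac{19}{35}\right)\right)^{2} = \left(127 + \frac{3706}{7175}\right)^{2} = \left(\frac{914931}{7175}\right)^{2} = \frac{837098734761}{51480625}$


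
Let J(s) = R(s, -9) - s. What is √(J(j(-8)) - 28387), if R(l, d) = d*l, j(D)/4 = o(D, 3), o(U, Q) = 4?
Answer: I*√28547 ≈ 168.96*I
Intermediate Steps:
j(D) = 16 (j(D) = 4*4 = 16)
J(s) = -10*s (J(s) = -9*s - s = -10*s)
√(J(j(-8)) - 28387) = √(-10*16 - 28387) = √(-160 - 28387) = √(-28547) = I*√28547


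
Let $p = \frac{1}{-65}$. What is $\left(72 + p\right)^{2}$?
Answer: $\frac{21893041}{4225} \approx 5181.8$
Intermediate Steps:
$p = - \frac{1}{65} \approx -0.015385$
$\left(72 + p\right)^{2} = \left(72 - \frac{1}{65}\right)^{2} = \left(\frac{4679}{65}\right)^{2} = \frac{21893041}{4225}$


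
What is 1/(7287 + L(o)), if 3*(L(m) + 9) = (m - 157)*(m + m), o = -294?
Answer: 1/95674 ≈ 1.0452e-5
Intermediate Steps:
L(m) = -9 + 2*m*(-157 + m)/3 (L(m) = -9 + ((m - 157)*(m + m))/3 = -9 + ((-157 + m)*(2*m))/3 = -9 + (2*m*(-157 + m))/3 = -9 + 2*m*(-157 + m)/3)
1/(7287 + L(o)) = 1/(7287 + (-9 - 314/3*(-294) + (⅔)*(-294)²)) = 1/(7287 + (-9 + 30772 + (⅔)*86436)) = 1/(7287 + (-9 + 30772 + 57624)) = 1/(7287 + 88387) = 1/95674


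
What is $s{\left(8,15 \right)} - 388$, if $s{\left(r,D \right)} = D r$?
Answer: $-268$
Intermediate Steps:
$s{\left(8,15 \right)} - 388 = 15 \cdot 8 - 388 = 120 - 388 = -268$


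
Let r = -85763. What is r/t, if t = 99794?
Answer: -85763/99794 ≈ -0.85940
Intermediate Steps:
r/t = -85763/99794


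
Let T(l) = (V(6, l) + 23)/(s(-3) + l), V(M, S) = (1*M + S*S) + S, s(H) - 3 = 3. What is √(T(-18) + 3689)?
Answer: √131799/6 ≈ 60.507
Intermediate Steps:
s(H) = 6 (s(H) = 3 + 3 = 6)
V(M, S) = M + S + S² (V(M, S) = (M + S²) + S = M + S + S²)
T(l) = (29 + l + l²)/(6 + l) (T(l) = ((6 + l + l²) + 23)/(6 + l) = (29 + l + l²)/(6 + l))
√(T(-18) + 3689) = √((29 - 18 + (-18)²)/(6 - 18) + 3689) = √((29 - 18 + 324)/(-12) + 3689) = √(-1/12*335 + 3689) = √(-335/12 + 3689) = √(43933/12) = √131799/6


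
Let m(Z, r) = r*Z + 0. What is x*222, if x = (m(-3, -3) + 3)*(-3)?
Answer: -7992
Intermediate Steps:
m(Z, r) = Z*r (m(Z, r) = Z*r + 0 = Z*r)
x = -36 (x = (-3*(-3) + 3)*(-3) = (9 + 3)*(-3) = 12*(-3) = -36)
x*222 = -36*222 = -7992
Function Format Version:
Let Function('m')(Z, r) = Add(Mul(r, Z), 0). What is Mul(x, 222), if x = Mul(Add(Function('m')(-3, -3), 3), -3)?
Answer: -7992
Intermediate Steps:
Function('m')(Z, r) = Mul(Z, r) (Function('m')(Z, r) = Add(Mul(Z, r), 0) = Mul(Z, r))
x = -36 (x = Mul(Add(Mul(-3, -3), 3), -3) = Mul(Add(9, 3), -3) = Mul(12, -3) = -36)
Mul(x, 222) = Mul(-36, 222) = -7992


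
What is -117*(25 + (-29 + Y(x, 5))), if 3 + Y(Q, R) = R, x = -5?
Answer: 234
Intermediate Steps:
Y(Q, R) = -3 + R
-117*(25 + (-29 + Y(x, 5))) = -117*(25 + (-29 + (-3 + 5))) = -117*(25 + (-29 + 2)) = -117*(25 - 27) = -117*(-2) = 234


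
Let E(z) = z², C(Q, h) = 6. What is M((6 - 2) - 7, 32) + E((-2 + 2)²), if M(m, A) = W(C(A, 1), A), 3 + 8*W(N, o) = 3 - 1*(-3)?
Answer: 3/8 ≈ 0.37500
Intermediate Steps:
W(N, o) = 3/8 (W(N, o) = -3/8 + (3 - 1*(-3))/8 = -3/8 + (3 + 3)/8 = -3/8 + (⅛)*6 = -3/8 + ¾ = 3/8)
M(m, A) = 3/8
M((6 - 2) - 7, 32) + E((-2 + 2)²) = 3/8 + ((-2 + 2)²)² = 3/8 + (0²)² = 3/8 + 0² = 3/8 + 0 = 3/8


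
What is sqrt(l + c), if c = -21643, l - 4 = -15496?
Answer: I*sqrt(37135) ≈ 192.7*I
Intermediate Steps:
l = -15492 (l = 4 - 15496 = -15492)
sqrt(l + c) = sqrt(-15492 - 21643) = sqrt(-37135) = I*sqrt(37135)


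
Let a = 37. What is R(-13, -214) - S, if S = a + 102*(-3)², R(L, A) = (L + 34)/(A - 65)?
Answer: -88822/93 ≈ -955.08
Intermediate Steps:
R(L, A) = (34 + L)/(-65 + A)
S = 955 (S = 37 + 102*(-3)² = 37 + 102*9 = 37 + 918 = 955)
R(-13, -214) - S = (34 - 13)/(-65 - 214) - 1*955 = 21/(-279) - 955 = -1/279*21 - 955 = -7/93 - 955 = -88822/93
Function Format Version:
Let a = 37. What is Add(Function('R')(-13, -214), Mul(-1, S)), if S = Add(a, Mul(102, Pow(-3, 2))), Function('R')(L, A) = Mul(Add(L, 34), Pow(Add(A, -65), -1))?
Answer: Rational(-88822, 93) ≈ -955.08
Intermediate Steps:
Function('R')(L, A) = Mul(Pow(Add(-65, A), -1), Add(34, L)) (Function('R')(L, A) = Mul(Add(34, L), Pow(Add(-65, A), -1)) = Mul(Pow(Add(-65, A), -1), Add(34, L)))
S = 955 (S = Add(37, Mul(102, Pow(-3, 2))) = Add(37, Mul(102, 9)) = Add(37, 918) = 955)
Add(Function('R')(-13, -214), Mul(-1, S)) = Add(Mul(Pow(Add(-65, -214), -1), Add(34, -13)), Mul(-1, 955)) = Add(Mul(Pow(-279, -1), 21), -955) = Add(Mul(Rational(-1, 279), 21), -955) = Add(Rational(-7, 93), -955) = Rational(-88822, 93)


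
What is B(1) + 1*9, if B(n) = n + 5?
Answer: 15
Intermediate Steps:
B(n) = 5 + n
B(1) + 1*9 = (5 + 1) + 1*9 = 6 + 9 = 15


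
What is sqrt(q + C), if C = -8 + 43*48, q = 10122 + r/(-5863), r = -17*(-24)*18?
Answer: sqrt(418572879010)/5863 ≈ 110.35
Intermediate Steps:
r = 7344 (r = 408*18 = 7344)
q = 59337942/5863 (q = 10122 + 7344/(-5863) = 10122 + 7344*(-1/5863) = 10122 - 7344/5863 = 59337942/5863 ≈ 10121.)
C = 2056 (C = -8 + 2064 = 2056)
sqrt(q + C) = sqrt(59337942/5863 + 2056) = sqrt(71392270/5863) = sqrt(418572879010)/5863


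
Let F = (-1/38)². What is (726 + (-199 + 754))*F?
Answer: 1281/1444 ≈ 0.88712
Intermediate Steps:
F = 1/1444 (F = (-1*1/38)² = (-1/38)² = 1/1444 ≈ 0.00069252)
(726 + (-199 + 754))*F = (726 + (-199 + 754))*(1/1444) = (726 + 555)*(1/1444) = 1281*(1/1444) = 1281/1444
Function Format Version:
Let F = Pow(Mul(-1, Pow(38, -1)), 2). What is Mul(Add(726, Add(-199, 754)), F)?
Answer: Rational(1281, 1444) ≈ 0.88712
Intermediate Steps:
F = Rational(1, 1444) (F = Pow(Mul(-1, Rational(1, 38)), 2) = Pow(Rational(-1, 38), 2) = Rational(1, 1444) ≈ 0.00069252)
Mul(Add(726, Add(-199, 754)), F) = Mul(Add(726, Add(-199, 754)), Rational(1, 1444)) = Mul(Add(726, 555), Rational(1, 1444)) = Mul(1281, Rational(1, 1444)) = Rational(1281, 1444)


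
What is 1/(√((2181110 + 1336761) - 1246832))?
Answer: √2271039/2271039 ≈ 0.00066357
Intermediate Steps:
1/(√((2181110 + 1336761) - 1246832)) = 1/(√(3517871 - 1246832)) = 1/(√2271039) = √2271039/2271039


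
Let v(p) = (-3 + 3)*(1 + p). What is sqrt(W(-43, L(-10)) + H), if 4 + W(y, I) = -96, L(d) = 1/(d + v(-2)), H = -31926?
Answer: I*sqrt(32026) ≈ 178.96*I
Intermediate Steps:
v(p) = 0 (v(p) = 0*(1 + p) = 0)
L(d) = 1/d (L(d) = 1/(d + 0) = 1/d)
W(y, I) = -100 (W(y, I) = -4 - 96 = -100)
sqrt(W(-43, L(-10)) + H) = sqrt(-100 - 31926) = sqrt(-32026) = I*sqrt(32026)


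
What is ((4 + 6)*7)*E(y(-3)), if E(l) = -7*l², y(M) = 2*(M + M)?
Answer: -70560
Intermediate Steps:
y(M) = 4*M (y(M) = 2*(2*M) = 4*M)
((4 + 6)*7)*E(y(-3)) = ((4 + 6)*7)*(-7*(4*(-3))²) = (10*7)*(-7*(-12)²) = 70*(-7*144) = 70*(-1008) = -70560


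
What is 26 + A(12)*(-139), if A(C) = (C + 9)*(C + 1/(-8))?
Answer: -277097/8 ≈ -34637.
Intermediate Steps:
A(C) = (9 + C)*(-⅛ + C) (A(C) = (9 + C)*(C - ⅛) = (9 + C)*(-⅛ + C))
26 + A(12)*(-139) = 26 + (-9/8 + 12² + (71/8)*12)*(-139) = 26 + (-9/8 + 144 + 213/2)*(-139) = 26 + (1995/8)*(-139) = 26 - 277305/8 = -277097/8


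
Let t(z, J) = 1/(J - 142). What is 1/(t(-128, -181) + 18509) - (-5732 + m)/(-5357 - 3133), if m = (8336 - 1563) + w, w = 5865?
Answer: 6881602351/8459444490 ≈ 0.81348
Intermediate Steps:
m = 12638 (m = (8336 - 1563) + 5865 = 6773 + 5865 = 12638)
t(z, J) = 1/(-142 + J)
1/(t(-128, -181) + 18509) - (-5732 + m)/(-5357 - 3133) = 1/(1/(-142 - 181) + 18509) - (-5732 + 12638)/(-5357 - 3133) = 1/(1/(-323) + 18509) - 6906/(-8490) = 1/(-1/323 + 18509) - 6906*(-1)/8490 = 1/(5978406/323) - 1*(-1151/1415) = 323/5978406 + 1151/1415 = 6881602351/8459444490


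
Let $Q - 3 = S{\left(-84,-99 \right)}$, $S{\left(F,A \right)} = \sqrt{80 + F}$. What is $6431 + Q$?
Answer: $6434 + 2 i \approx 6434.0 + 2.0 i$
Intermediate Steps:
$Q = 3 + 2 i$ ($Q = 3 + \sqrt{80 - 84} = 3 + \sqrt{-4} = 3 + 2 i \approx 3.0 + 2.0 i$)
$6431 + Q = 6431 + \left(3 + 2 i\right) = 6434 + 2 i$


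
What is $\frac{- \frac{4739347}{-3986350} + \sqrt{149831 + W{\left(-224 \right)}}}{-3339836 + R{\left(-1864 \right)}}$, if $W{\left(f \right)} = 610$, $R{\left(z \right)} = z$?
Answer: $- \frac{4739347}{13321185795000} - \frac{\sqrt{150441}}{3341700} \approx -0.00011642$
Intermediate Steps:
$\frac{- \frac{4739347}{-3986350} + \sqrt{149831 + W{\left(-224 \right)}}}{-3339836 + R{\left(-1864 \right)}} = \frac{- \frac{4739347}{-3986350} + \sqrt{149831 + 610}}{-3339836 - 1864} = \frac{\left(-4739347\right) \left(- \frac{1}{3986350}\right) + \sqrt{150441}}{-3341700} = \left(\frac{4739347}{3986350} + \sqrt{150441}\right) \left(- \frac{1}{3341700}\right) = - \frac{4739347}{13321185795000} - \frac{\sqrt{150441}}{3341700}$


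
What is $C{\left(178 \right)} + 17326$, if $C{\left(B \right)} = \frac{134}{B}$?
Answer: $\frac{1542081}{89} \approx 17327.0$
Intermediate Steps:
$C{\left(178 \right)} + 17326 = \frac{134}{178} + 17326 = 134 \cdot \frac{1}{178} + 17326 = \frac{67}{89} + 17326 = \frac{1542081}{89}$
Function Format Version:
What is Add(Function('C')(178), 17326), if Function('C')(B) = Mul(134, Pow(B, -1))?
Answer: Rational(1542081, 89) ≈ 17327.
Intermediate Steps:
Add(Function('C')(178), 17326) = Add(Mul(134, Pow(178, -1)), 17326) = Add(Mul(134, Rational(1, 178)), 17326) = Add(Rational(67, 89), 17326) = Rational(1542081, 89)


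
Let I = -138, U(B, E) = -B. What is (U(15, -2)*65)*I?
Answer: 134550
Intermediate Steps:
(U(15, -2)*65)*I = (-1*15*65)*(-138) = -15*65*(-138) = -975*(-138) = 134550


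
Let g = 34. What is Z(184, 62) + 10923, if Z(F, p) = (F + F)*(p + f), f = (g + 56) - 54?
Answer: 46987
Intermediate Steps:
f = 36 (f = (34 + 56) - 54 = 90 - 54 = 36)
Z(F, p) = 2*F*(36 + p) (Z(F, p) = (F + F)*(p + 36) = (2*F)*(36 + p) = 2*F*(36 + p))
Z(184, 62) + 10923 = 2*184*(36 + 62) + 10923 = 2*184*98 + 10923 = 36064 + 10923 = 46987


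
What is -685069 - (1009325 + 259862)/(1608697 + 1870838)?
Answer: -2383722832102/3479535 ≈ -6.8507e+5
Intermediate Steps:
-685069 - (1009325 + 259862)/(1608697 + 1870838) = -685069 - 1269187/3479535 = -2383722832102/3479535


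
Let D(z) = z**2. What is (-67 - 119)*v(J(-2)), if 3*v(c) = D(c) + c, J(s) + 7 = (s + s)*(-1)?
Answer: -372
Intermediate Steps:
J(s) = -7 - 2*s (J(s) = -7 + (s + s)*(-1) = -7 + (2*s)*(-1) = -7 - 2*s)
v(c) = c/3 + c**2/3 (v(c) = (c**2 + c)/3 = (c + c**2)/3 = c/3 + c**2/3)
(-67 - 119)*v(J(-2)) = (-67 - 119)*((-7 - 2*(-2))*(1 + (-7 - 2*(-2)))/3) = -62*(-7 + 4)*(1 + (-7 + 4)) = -62*(-3)*(1 - 3) = -62*(-3)*(-2) = -186*2 = -372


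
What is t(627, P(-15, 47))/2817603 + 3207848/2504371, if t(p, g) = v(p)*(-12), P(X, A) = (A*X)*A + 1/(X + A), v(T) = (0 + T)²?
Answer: -308449805996/784035915857 ≈ -0.39341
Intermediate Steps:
v(T) = T²
P(X, A) = 1/(A + X) + X*A² (P(X, A) = X*A² + 1/(A + X) = 1/(A + X) + X*A²)
t(p, g) = -12*p² (t(p, g) = p²*(-12) = -12*p²)
t(627, P(-15, 47))/2817603 + 3207848/2504371 = -12*627²/2817603 + 3207848/2504371 = -12*393129*(1/2817603) + 3207848*(1/2504371) = -4717548*1/2817603 + 3207848/2504371 = -524172/313067 + 3207848/2504371 = -308449805996/784035915857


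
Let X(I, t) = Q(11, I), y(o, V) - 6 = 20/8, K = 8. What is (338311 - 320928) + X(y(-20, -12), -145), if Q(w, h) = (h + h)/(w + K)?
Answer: 330294/19 ≈ 17384.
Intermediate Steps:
y(o, V) = 17/2 (y(o, V) = 6 + 20/8 = 6 + 20*(1/8) = 6 + 5/2 = 17/2)
Q(w, h) = 2*h/(8 + w) (Q(w, h) = (h + h)/(w + 8) = (2*h)/(8 + w) = 2*h/(8 + w))
X(I, t) = 2*I/19 (X(I, t) = 2*I/(8 + 11) = 2*I/19)
(338311 - 320928) + X(y(-20, -12), -145) = (338311 - 320928) + (2/19)*(17/2) = 17383 + 17/19 = 330294/19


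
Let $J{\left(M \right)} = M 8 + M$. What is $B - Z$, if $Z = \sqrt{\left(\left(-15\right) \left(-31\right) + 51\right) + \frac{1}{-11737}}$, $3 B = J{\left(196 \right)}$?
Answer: $588 - \frac{\sqrt{587460227}}{1067} \approx 565.28$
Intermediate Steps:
$J{\left(M \right)} = 9 M$ ($J{\left(M \right)} = 8 M + M = 9 M$)
$B = 588$ ($B = \frac{9 \cdot 196}{3} = \frac{1}{3} \cdot 1764 = 588$)
$Z = \frac{\sqrt{587460227}}{1067}$ ($Z = \sqrt{\left(465 + 51\right) - \frac{1}{11737}} = \sqrt{516 - \frac{1}{11737}} = \sqrt{\frac{6056291}{11737}} = \frac{\sqrt{587460227}}{1067} \approx 22.716$)
$B - Z = 588 - \frac{\sqrt{587460227}}{1067}$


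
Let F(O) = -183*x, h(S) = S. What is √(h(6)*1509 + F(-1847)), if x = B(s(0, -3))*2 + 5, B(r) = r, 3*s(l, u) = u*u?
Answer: √7041 ≈ 83.911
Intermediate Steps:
s(l, u) = u²/3 (s(l, u) = (u*u)/3 = u²/3)
x = 11 (x = ((⅓)*(-3)²)*2 + 5 = ((⅓)*9)*2 + 5 = 3*2 + 5 = 6 + 5 = 11)
F(O) = -2013 (F(O) = -183*11 = -2013)
√(h(6)*1509 + F(-1847)) = √(6*1509 - 2013) = √(9054 - 2013) = √7041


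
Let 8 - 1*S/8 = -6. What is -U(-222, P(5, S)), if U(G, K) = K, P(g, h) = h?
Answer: -112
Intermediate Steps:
S = 112 (S = 64 - 8*(-6) = 64 + 48 = 112)
-U(-222, P(5, S)) = -1*112 = -112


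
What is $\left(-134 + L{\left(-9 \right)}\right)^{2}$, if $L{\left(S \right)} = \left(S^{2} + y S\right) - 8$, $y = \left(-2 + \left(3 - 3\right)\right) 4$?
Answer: $121$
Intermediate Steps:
$y = -8$ ($y = \left(-2 + 0\right) 4 = \left(-2\right) 4 = -8$)
$L{\left(S \right)} = -8 + S^{2} - 8 S$ ($L{\left(S \right)} = \left(S^{2} - 8 S\right) - 8 = -8 + S^{2} - 8 S$)
$\left(-134 + L{\left(-9 \right)}\right)^{2} = \left(-134 - \left(-64 - 81\right)\right)^{2} = \left(-134 + \left(-8 + 81 + 72\right)\right)^{2} = \left(-134 + 145\right)^{2} = 11^{2} = 121$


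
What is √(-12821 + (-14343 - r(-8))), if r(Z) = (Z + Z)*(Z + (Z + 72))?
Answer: 2*I*√6567 ≈ 162.07*I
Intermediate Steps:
r(Z) = 2*Z*(72 + 2*Z) (r(Z) = (2*Z)*(Z + (72 + Z)) = (2*Z)*(72 + 2*Z) = 2*Z*(72 + 2*Z))
√(-12821 + (-14343 - r(-8))) = √(-12821 + (-14343 - 4*(-8)*(36 - 8))) = √(-12821 + (-14343 - 4*(-8)*28)) = √(-12821 + (-14343 - 1*(-896))) = √(-12821 + (-14343 + 896)) = √(-12821 - 13447) = √(-26268) = 2*I*√6567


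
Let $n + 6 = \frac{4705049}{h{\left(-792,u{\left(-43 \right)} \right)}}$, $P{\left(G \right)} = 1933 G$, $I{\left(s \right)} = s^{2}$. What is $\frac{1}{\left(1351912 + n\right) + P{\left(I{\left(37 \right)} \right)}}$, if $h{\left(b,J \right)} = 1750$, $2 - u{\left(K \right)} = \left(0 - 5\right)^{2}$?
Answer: $\frac{1750}{7001525299} \approx 2.4995 \cdot 10^{-7}$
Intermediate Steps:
$u{\left(K \right)} = -23$ ($u{\left(K \right)} = 2 - \left(0 - 5\right)^{2} = 2 - \left(-5\right)^{2} = 2 - 25 = -23$)
$n = \frac{4694549}{1750}$ ($n = -6 + \frac{4705049}{1750} = \frac{4694549}{1750} \approx 2682.6$)
$\frac{1}{\left(1351912 + n\right) + P{\left(I{\left(37 \right)} \right)}} = \frac{1}{\left(1351912 + \frac{4694549}{1750}\right) + 1933 \cdot 37^{2}} = \frac{1}{\frac{2370540549}{1750} + 1933 \cdot 1369} = \frac{1}{\frac{2370540549}{1750} + 2646277} = \frac{1}{\frac{7001525299}{1750}} = \frac{1750}{7001525299}$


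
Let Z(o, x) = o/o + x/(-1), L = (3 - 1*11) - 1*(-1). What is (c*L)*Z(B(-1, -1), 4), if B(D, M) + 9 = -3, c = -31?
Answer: -651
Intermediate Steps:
L = -7 (L = (3 - 11) + 1 = -8 + 1 = -7)
B(D, M) = -12 (B(D, M) = -9 - 3 = -12)
Z(o, x) = 1 - x (Z(o, x) = 1 + x*(-1) = 1 - x)
(c*L)*Z(B(-1, -1), 4) = (-31*(-7))*(1 - 1*4) = 217*(1 - 4) = 217*(-3) = -651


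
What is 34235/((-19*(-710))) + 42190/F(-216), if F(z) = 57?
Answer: 6011521/8094 ≈ 742.71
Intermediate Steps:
34235/((-19*(-710))) + 42190/F(-216) = 34235/((-19*(-710))) + 42190/57 = 34235/13490 + 42190*(1/57) = 34235*(1/13490) + 42190/57 = 6847/2698 + 42190/57 = 6011521/8094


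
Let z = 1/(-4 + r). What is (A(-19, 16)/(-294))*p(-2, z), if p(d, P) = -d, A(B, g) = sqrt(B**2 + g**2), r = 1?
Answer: -sqrt(617)/147 ≈ -0.16898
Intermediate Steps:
z = -1/3 (z = 1/(-4 + 1) = 1/(-3) = -1/3 ≈ -0.33333)
(A(-19, 16)/(-294))*p(-2, z) = (sqrt((-19)**2 + 16**2)/(-294))*(-1*(-2)) = (sqrt(361 + 256)*(-1/294))*2 = (sqrt(617)*(-1/294))*2 = -sqrt(617)/294*2 = -sqrt(617)/147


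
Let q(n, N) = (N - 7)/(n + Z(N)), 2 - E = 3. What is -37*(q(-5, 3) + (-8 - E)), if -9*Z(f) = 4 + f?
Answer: 3034/13 ≈ 233.38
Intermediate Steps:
E = -1 (E = 2 - 1*3 = 2 - 3 = -1)
Z(f) = -4/9 - f/9 (Z(f) = -(4 + f)/9 = -4/9 - f/9)
q(n, N) = (-7 + N)/(-4/9 + n - N/9) (q(n, N) = (N - 7)/(n + (-4/9 - N/9)) = (-7 + N)/(-4/9 + n - N/9))
-37*(q(-5, 3) + (-8 - E)) = -37*(9*(7 - 1*3)/(4 + 3 - 9*(-5)) + (-8 - 1*(-1))) = -37*(9*(7 - 3)/(4 + 3 + 45) + (-8 + 1)) = -37*(9*4/52 - 7) = -37*(9*(1/52)*4 - 7) = -37*(9/13 - 7) = -37*(-82/13) = 3034/13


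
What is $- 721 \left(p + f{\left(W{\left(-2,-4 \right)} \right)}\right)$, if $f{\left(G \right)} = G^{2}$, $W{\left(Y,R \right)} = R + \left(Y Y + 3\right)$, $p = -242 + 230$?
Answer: $2163$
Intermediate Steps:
$p = -12$
$W{\left(Y,R \right)} = 3 + R + Y^{2}$ ($W{\left(Y,R \right)} = R + \left(Y^{2} + 3\right) = R + \left(3 + Y^{2}\right) = 3 + R + Y^{2}$)
$- 721 \left(p + f{\left(W{\left(-2,-4 \right)} \right)}\right) = - 721 \left(-12 + \left(3 - 4 + \left(-2\right)^{2}\right)^{2}\right) = - 721 \left(-12 + \left(3 - 4 + 4\right)^{2}\right) = - 721 \left(-12 + 3^{2}\right) = - 721 \left(-12 + 9\right) = \left(-721\right) \left(-3\right) = 2163$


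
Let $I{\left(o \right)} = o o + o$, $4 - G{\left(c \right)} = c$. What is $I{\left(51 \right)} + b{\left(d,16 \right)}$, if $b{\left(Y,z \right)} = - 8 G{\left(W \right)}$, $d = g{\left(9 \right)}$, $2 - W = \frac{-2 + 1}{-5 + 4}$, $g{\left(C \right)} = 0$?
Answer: $2628$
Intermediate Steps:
$W = 1$ ($W = 2 - \frac{-2 + 1}{-5 + 4} = 2 - - \frac{1}{-1} = 2 - \left(-1\right) \left(-1\right) = 2 - 1 = 1$)
$G{\left(c \right)} = 4 - c$
$d = 0$
$I{\left(o \right)} = o + o^{2}$ ($I{\left(o \right)} = o^{2} + o = o + o^{2}$)
$b{\left(Y,z \right)} = -24$ ($b{\left(Y,z \right)} = - 8 \left(4 - 1\right) = \left(-8\right) 3 = -24$)
$I{\left(51 \right)} + b{\left(d,16 \right)} = 51 \left(1 + 51\right) - 24 = 51 \cdot 52 - 24 = 2652 - 24 = 2628$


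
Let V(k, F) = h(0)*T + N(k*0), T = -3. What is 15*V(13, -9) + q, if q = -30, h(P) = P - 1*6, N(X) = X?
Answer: 240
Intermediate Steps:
h(P) = -6 + P (h(P) = P - 6 = -6 + P)
V(k, F) = 18 (V(k, F) = (-6 + 0)*(-3) + k*0 = -6*(-3) + 0 = 18 + 0 = 18)
15*V(13, -9) + q = 15*18 - 30 = 270 - 30 = 240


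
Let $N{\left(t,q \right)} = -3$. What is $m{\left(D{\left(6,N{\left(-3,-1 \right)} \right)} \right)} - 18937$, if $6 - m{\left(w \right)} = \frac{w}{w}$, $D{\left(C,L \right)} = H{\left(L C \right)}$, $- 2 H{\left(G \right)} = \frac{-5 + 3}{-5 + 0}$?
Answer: $-18932$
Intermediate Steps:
$H{\left(G \right)} = - \frac{1}{5}$ ($H{\left(G \right)} = - \frac{\left(-5 + 3\right) \frac{1}{-5 + 0}}{2} = - \frac{\left(-2\right) \frac{1}{-5}}{2} = - \frac{\left(-2\right) \left(- \frac{1}{5}\right)}{2} = \left(- \frac{1}{2}\right) \frac{2}{5} = - \frac{1}{5}$)
$D{\left(C,L \right)} = - \frac{1}{5}$
$m{\left(w \right)} = 5$ ($m{\left(w \right)} = 6 - \frac{w}{w} = 6 - 1 = 5$)
$m{\left(D{\left(6,N{\left(-3,-1 \right)} \right)} \right)} - 18937 = 5 - 18937 = -18932$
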